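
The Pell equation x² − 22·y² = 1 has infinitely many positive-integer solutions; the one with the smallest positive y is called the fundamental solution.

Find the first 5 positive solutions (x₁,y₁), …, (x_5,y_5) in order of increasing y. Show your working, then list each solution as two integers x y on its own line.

√22 = [4; 1,2,4,2,1,8, …], period ℓ=6 (even) → k=5
k=0  a_k=4  p_k/q_k = 4/1
…
k=4  a_k=2  p_k/q_k = 136/29
k=5  a_k=1  p_k/q_k = 197/42
(x₁, y₁) = (197, 42);  197² − 22·42² = 1 ✓
n=2: (197,42)∘(197,42) = (197·197+22·42·42, 197·42+42·197) = (77617,16548)
n=3: (77617,16548)∘(197,42) = (197·77617+22·42·16548, 197·16548+42·77617) = (30580901,6519870)
n=4: (30580901,6519870)∘(197,42) = (197·30580901+22·42·6519870, 197·6519870+42·30580901) = (12048797377,2568812232)
n=5: (12048797377,2568812232)∘(197,42) = (197·12048797377+22·42·2568812232, 197·2568812232+42·12048797377) = (4747195585637,1012105499538)

197 42
77617 16548
30580901 6519870
12048797377 2568812232
4747195585637 1012105499538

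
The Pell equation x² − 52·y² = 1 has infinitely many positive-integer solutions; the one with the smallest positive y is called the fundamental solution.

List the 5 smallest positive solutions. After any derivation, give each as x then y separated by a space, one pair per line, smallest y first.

649 90
842401 116820
1093435849 151632270
1419278889601 196818569640
1842222905266249 255470351760450

d=52: √d = [7; 4,1,2,1,4,14] (ℓ=6, even), read p_5/q_5
step 0: (7, 1)  from 7·(1,0) + (0,1)
step 1: (29, 4)  from 4·(7,1) + (1,0)
…
step 3: (101, 14)  from 2·(36,5) + (29,4)
step 4: (137, 19)  from 1·(101,14) + (36,5)
step 5: (649, 90)  from 4·(137,19) + (101,14)
fundamental: x₁=649, y₁=90  (since 421201 − 52·8100 = 1)
n=2: (649,90)∘(649,90) = (649·649+52·90·90, 649·90+90·649) = (842401,116820)
n=3: (842401,116820)∘(649,90) = (649·842401+52·90·116820, 649·116820+90·842401) = (1093435849,151632270)
n=4: (1093435849,151632270)∘(649,90) = (649·1093435849+52·90·151632270, 649·151632270+90·1093435849) = (1419278889601,196818569640)
n=5: (1419278889601,196818569640)∘(649,90) = (649·1419278889601+52·90·196818569640, 649·196818569640+90·1419278889601) = (1842222905266249,255470351760450)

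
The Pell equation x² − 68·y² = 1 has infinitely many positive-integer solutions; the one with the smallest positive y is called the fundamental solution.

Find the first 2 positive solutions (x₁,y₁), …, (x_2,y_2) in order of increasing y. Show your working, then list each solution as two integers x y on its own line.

[8; 4,16] for √68; ℓ=2 ⇒ convergent index 1
i=0: a=8 ⇒ p=8, q=1
i=1: a=4 ⇒ p=33, q=4
(x₁, y₁) = (33, 4);  33² − 68·4² = 1 ✓
(33+4√68)^2 = 2177 + 264√68

33 4
2177 264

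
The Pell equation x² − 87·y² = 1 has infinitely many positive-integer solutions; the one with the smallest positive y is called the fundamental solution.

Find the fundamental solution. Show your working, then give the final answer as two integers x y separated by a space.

28 3

√87 → a₀=9, period (3,18); ℓ=2 even so k=1
a_0=9:  p_0=9·1+0=9,  q_0=9·0+1=1
a_1=3:  p_1=3·9+1=28,  q_1=3·1+0=3
→ (28, 3).  Check: 28²=784, 87·3²=783, difference 1.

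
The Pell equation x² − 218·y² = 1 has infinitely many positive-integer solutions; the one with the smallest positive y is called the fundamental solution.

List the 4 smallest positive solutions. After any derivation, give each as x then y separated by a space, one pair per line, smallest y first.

126003 8534
31753512017 2150619204
8002075549230099 541968943114690
2016571050827526816577 136579425476409948936

[14; 1,3,3,1,28] for √218; ℓ=5 ⇒ convergent index 9
step 0: (14, 1)  from 14·(1,0) + (0,1)
…
step 3: (192, 13)  from 3·(59,4) + (15,1)
…
step 7: (29633, 2007)  from 3·(7471,506) + (7220,489)
step 8: (96370, 6527)  from 3·(29633,2007) + (7471,506)
step 9: (126003, 8534)  from 1·(96370,6527) + (29633,2007)
→ (126003, 8534).  Check: 126003²=15876756009, 218·8534²=15876756008, difference 1.
n=2: (126003,8534)∘(126003,8534) = (126003·126003+218·8534·8534, 126003·8534+8534·126003) = (31753512017,2150619204)
n=3: (31753512017,2150619204)∘(126003,8534) = (126003·31753512017+218·8534·2150619204, 126003·2150619204+8534·31753512017) = (8002075549230099,541968943114690)
n=4: (8002075549230099,541968943114690)∘(126003,8534) = (126003·8002075549230099+218·8534·541968943114690, 126003·541968943114690+8534·8002075549230099) = (2016571050827526816577,136579425476409948936)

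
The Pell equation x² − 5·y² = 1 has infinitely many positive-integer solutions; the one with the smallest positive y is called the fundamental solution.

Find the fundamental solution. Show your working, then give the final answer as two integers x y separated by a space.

9 4

√5 → a₀=2, period (4); ℓ=1 odd so k=1
step 0: (2, 1)  from 2·(1,0) + (0,1)
step 1: (9, 4)  from 4·(2,1) + (1,0)
fundamental: x₁=9, y₁=4  (since 81 − 5·16 = 1)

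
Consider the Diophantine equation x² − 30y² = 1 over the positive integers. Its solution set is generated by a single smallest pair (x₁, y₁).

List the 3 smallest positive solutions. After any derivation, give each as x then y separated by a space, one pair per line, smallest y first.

11 2
241 44
5291 966

d=30: √d = [5; 2,10] (ℓ=2, even), read p_1/q_1
i=0: a=5 ⇒ p=5, q=1
i=1: a=2 ⇒ p=11, q=2
fundamental: x₁=11, y₁=2  (since 121 − 30·4 = 1)
(x_2, y_2) = (11·11 + 30·2·2, 11·2 + 2·11) = (241, 44)
(x_3, y_3) = (11·241 + 30·2·44, 11·44 + 2·241) = (5291, 966)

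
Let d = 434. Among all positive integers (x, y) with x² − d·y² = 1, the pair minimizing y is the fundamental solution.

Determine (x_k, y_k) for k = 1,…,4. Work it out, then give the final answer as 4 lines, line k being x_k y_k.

d=434: √d = [20; 1,4,1,40] (ℓ=4, even), read p_3/q_3
k=0  a_k=20  p_k/q_k = 20/1
k=1  a_k=1  p_k/q_k = 21/1
k=2  a_k=4  p_k/q_k = 104/5
k=3  a_k=1  p_k/q_k = 125/6
fundamental: x₁=125, y₁=6  (since 15625 − 434·36 = 1)
(x_2, y_2) = (125·125 + 434·6·6, 125·6 + 6·125) = (31249, 1500)
(x_3, y_3) = (125·31249 + 434·6·1500, 125·1500 + 6·31249) = (7812125, 374994)
(x_4, y_4) = (125·7812125 + 434·6·374994, 125·374994 + 6·7812125) = (1953000001, 93747000)

125 6
31249 1500
7812125 374994
1953000001 93747000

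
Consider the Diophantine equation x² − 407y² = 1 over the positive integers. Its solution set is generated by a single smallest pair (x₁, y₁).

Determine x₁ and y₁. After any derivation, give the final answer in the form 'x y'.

2663 132

√407 = [20; 5,1,2,1,5,40, …], period ℓ=6 (even) → k=5
step 0: (20, 1)  from 20·(1,0) + (0,1)
…
step 2: (121, 6)  from 1·(101,5) + (20,1)
step 3: (343, 17)  from 2·(121,6) + (101,5)
step 4: (464, 23)  from 1·(343,17) + (121,6)
step 5: (2663, 132)  from 5·(464,23) + (343,17)
fundamental: x₁=2663, y₁=132  (since 7091569 − 407·17424 = 1)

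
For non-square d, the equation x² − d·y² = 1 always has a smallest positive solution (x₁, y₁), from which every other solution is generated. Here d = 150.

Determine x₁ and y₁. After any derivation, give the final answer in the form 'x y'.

49 4

√150 → a₀=12, period (4,24); ℓ=2 even so k=1
i=0: a=12 ⇒ p=12, q=1
i=1: a=4 ⇒ p=49, q=4
fundamental: x₁=49, y₁=4  (since 2401 − 150·16 = 1)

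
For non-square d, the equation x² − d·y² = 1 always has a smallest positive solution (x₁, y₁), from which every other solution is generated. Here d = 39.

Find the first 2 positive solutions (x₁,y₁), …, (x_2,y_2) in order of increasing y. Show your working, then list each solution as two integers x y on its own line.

d=39: √d = [6; 4,12] (ℓ=2, even), read p_1/q_1
step 0: (6, 1)  from 6·(1,0) + (0,1)
step 1: (25, 4)  from 4·(6,1) + (1,0)
fundamental: x₁=25, y₁=4  (since 625 − 39·16 = 1)
(25+4√39)^2 = 1249 + 200√39

25 4
1249 200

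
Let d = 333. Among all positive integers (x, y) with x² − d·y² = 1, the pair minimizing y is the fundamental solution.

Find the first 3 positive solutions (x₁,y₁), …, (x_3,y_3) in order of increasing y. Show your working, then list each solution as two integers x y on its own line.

73 4
10657 584
1555849 85260

√333 = [18; 4,36, …], period ℓ=2 (even) → k=1
i=0: a=18 ⇒ p=18, q=1
i=1: a=4 ⇒ p=73, q=4
(x₁, y₁) = (73, 4);  73² − 333·4² = 1 ✓
(73+4√333)^2 = 10657 + 584√333
(73+4√333)^3 = 1555849 + 85260√333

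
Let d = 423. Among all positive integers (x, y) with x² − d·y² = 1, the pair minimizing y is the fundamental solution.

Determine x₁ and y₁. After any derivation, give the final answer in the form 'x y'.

[20; 1,1,3,4,3,1,1,40] for √423; ℓ=8 ⇒ convergent index 7
i=0: a=20 ⇒ p=20, q=1
i=1: a=1 ⇒ p=21, q=1
…
i=4: a=4 ⇒ p=617, q=30
i=5: a=3 ⇒ p=1995, q=97
i=6: a=1 ⇒ p=2612, q=127
i=7: a=1 ⇒ p=4607, q=224
(x₁, y₁) = (4607, 224);  4607² − 423·224² = 1 ✓

4607 224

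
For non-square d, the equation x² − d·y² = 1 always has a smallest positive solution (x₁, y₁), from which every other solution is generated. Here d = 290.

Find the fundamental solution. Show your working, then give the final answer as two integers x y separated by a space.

√290 → a₀=17, period (34); ℓ=1 odd so k=1
k=0  a_k=17  p_k/q_k = 17/1
k=1  a_k=34  p_k/q_k = 579/34
(x₁, y₁) = (579, 34);  579² − 290·34² = 1 ✓

579 34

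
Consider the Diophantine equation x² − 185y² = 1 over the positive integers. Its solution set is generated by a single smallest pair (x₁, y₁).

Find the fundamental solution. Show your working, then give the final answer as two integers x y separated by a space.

9249 680

[13; 1,1,1,1,26] for √185; ℓ=5 ⇒ convergent index 9
a_0=13:  p_0=13·1+0=13,  q_0=13·0+1=1
…
a_2=1:  p_2=1·14+13=27,  q_2=1·1+1=2
a_3=1:  p_3=1·27+14=41,  q_3=1·2+1=3
a_4=1:  p_4=1·41+27=68,  q_4=1·3+2=5
a_5=26:  p_5=26·68+41=1809,  q_5=26·5+3=133
…
a_7=1:  p_7=1·1877+1809=3686,  q_7=1·138+133=271
a_8=1:  p_8=1·3686+1877=5563,  q_8=1·271+138=409
a_9=1:  p_9=1·5563+3686=9249,  q_9=1·409+271=680
fundamental: x₁=9249, y₁=680  (since 85544001 − 185·462400 = 1)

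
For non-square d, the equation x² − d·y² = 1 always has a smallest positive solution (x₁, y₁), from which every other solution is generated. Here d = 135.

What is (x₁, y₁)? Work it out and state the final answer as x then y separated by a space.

244 21

[11; 1,1,1,1,1,1,1,22] for √135; ℓ=8 ⇒ convergent index 7
a_0=11:  p_0=11·1+0=11,  q_0=11·0+1=1
a_1=1:  p_1=1·11+1=12,  q_1=1·1+0=1
…
a_5=1:  p_5=1·58+35=93,  q_5=1·5+3=8
a_6=1:  p_6=1·93+58=151,  q_6=1·8+5=13
a_7=1:  p_7=1·151+93=244,  q_7=1·13+8=21
→ (244, 21).  Check: 244²=59536, 135·21²=59535, difference 1.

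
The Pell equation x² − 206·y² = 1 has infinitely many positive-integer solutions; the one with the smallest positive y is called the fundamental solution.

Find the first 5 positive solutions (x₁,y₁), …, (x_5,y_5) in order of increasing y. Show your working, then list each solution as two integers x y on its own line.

[14; 2,1,5,14,5,1,2,28] for √206; ℓ=8 ⇒ convergent index 7
step 0: (14, 1)  from 14·(1,0) + (0,1)
step 1: (29, 2)  from 2·(14,1) + (1,0)
step 2: (43, 3)  from 1·(29,2) + (14,1)
step 3: (244, 17)  from 5·(43,3) + (29,2)
step 4: (3459, 241)  from 14·(244,17) + (43,3)
step 5: (17539, 1222)  from 5·(3459,241) + (244,17)
step 6: (20998, 1463)  from 1·(17539,1222) + (3459,241)
step 7: (59535, 4148)  from 2·(20998,1463) + (17539,1222)
(x₁, y₁) = (59535, 4148);  59535² − 206·4148² = 1 ✓
k=2:  x_2 = 59535·59535+206·4148·4148 = 7088832449,  y_2 = 59535·4148+4148·59535 = 493902360
k=3:  x_3 = 59535·7088832449+206·4148·493902360 = 844067279642895,  y_3 = 59535·493902360+4148·7088832449 = 58808954001052
k=4:  x_4 = 59535·844067279642895+206·4148·58808954001052 = 100503090979990675201,  y_4 = 59535·58808954001052+4148·844067279642895 = 7002382152411359280
k=5:  x_5 = 59535·100503090979990675201+206·4148·7002382152411359280 = 11966903042143422416540175,  y_5 = 59535·7002382152411359280+4148·100503090979990675201 = 833773642828811595468548

59535 4148
7088832449 493902360
844067279642895 58808954001052
100503090979990675201 7002382152411359280
11966903042143422416540175 833773642828811595468548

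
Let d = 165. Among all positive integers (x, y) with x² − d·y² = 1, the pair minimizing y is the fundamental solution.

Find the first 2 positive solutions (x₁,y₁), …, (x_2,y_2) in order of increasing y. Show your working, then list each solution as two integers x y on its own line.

d=165: √d = [12; 1,5,2,5,1,24] (ℓ=6, even), read p_5/q_5
k=0  a_k=12  p_k/q_k = 12/1
…
k=2  a_k=5  p_k/q_k = 77/6
k=3  a_k=2  p_k/q_k = 167/13
k=4  a_k=5  p_k/q_k = 912/71
k=5  a_k=1  p_k/q_k = 1079/84
(x₁, y₁) = (1079, 84);  1079² − 165·84² = 1 ✓
n=2: (1079,84)∘(1079,84) = (1079·1079+165·84·84, 1079·84+84·1079) = (2328481,181272)

1079 84
2328481 181272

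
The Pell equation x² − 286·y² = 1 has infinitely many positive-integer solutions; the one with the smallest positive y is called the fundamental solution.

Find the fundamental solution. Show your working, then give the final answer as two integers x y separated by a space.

561835 33222

d=286: √d = [16; 1,10,3,3,2,3,3,10,1,32] (ℓ=10, even), read p_9/q_9
i=0: a=16 ⇒ p=16, q=1
…
i=4: a=3 ⇒ p=1911, q=113
i=5: a=2 ⇒ p=4397, q=260
…
i=8: a=10 ⇒ p=512132, q=30283
i=9: a=1 ⇒ p=561835, q=33222
(x₁, y₁) = (561835, 33222);  561835² − 286·33222² = 1 ✓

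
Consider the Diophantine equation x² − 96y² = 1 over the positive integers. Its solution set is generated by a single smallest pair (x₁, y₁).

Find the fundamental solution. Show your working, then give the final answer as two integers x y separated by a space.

d=96: √d = [9; 1,3,1,18] (ℓ=4, even), read p_3/q_3
a_0=9:  p_0=9·1+0=9,  q_0=9·0+1=1
…
a_2=3:  p_2=3·10+9=39,  q_2=3·1+1=4
a_3=1:  p_3=1·39+10=49,  q_3=1·4+1=5
fundamental: x₁=49, y₁=5  (since 2401 − 96·25 = 1)

49 5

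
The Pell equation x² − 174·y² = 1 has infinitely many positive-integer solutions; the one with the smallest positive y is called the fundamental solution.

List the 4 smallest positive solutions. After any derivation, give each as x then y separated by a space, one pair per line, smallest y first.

√174 = [13; 5,4,5,26, …], period ℓ=4 (even) → k=3
i=0: a=13 ⇒ p=13, q=1
…
i=2: a=4 ⇒ p=277, q=21
i=3: a=5 ⇒ p=1451, q=110
→ (1451, 110).  Check: 1451²=2105401, 174·110²=2105400, difference 1.
n=2: (1451,110)∘(1451,110) = (1451·1451+174·110·110, 1451·110+110·1451) = (4210801,319220)
n=3: (4210801,319220)∘(1451,110) = (1451·4210801+174·110·319220, 1451·319220+110·4210801) = (12219743051,926376330)
n=4: (12219743051,926376330)∘(1451,110) = (1451·12219743051+174·110·926376330, 1451·926376330+110·12219743051) = (35461690123201,2688343790440)

1451 110
4210801 319220
12219743051 926376330
35461690123201 2688343790440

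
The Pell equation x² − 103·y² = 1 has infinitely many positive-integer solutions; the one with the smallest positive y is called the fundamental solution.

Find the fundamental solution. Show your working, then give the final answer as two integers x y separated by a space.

√103 → a₀=10, period (6,1,2,1,1,9,1,1,2,1,6,20); ℓ=12 even so k=11
i=0: a=10 ⇒ p=10, q=1
i=1: a=6 ⇒ p=61, q=6
i=2: a=1 ⇒ p=71, q=7
…
i=7: a=1 ⇒ p=5044, q=497
i=8: a=1 ⇒ p=9611, q=947
i=9: a=2 ⇒ p=24266, q=2391
i=10: a=1 ⇒ p=33877, q=3338
i=11: a=6 ⇒ p=227528, q=22419
fundamental: x₁=227528, y₁=22419  (since 51768990784 − 103·502611561 = 1)

227528 22419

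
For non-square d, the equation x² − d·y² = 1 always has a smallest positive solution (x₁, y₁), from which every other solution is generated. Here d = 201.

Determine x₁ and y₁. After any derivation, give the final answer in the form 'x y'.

515095 36332

√201 → a₀=14, period (5,1,1,1,2,…,1,5,28); ℓ=14 even so k=13
k=0  a_k=14  p_k/q_k = 14/1
k=1  a_k=5  p_k/q_k = 71/5
k=2  a_k=1  p_k/q_k = 85/6
k=3  a_k=1  p_k/q_k = 156/11
…
k=8  a_k=1  p_k/q_k = 8549/603
…
k=12  a_k=1  p_k/q_k = 91402/6447
k=13  a_k=5  p_k/q_k = 515095/36332
fundamental: x₁=515095, y₁=36332  (since 265322859025 − 201·1320014224 = 1)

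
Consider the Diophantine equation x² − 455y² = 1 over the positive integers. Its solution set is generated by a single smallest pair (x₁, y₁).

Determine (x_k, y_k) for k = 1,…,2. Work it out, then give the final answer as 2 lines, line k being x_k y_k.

√455 = [21; 3,42, …], period ℓ=2 (even) → k=1
a_0=21:  p_0=21·1+0=21,  q_0=21·0+1=1
a_1=3:  p_1=3·21+1=64,  q_1=3·1+0=3
(x₁, y₁) = (64, 3);  64² − 455·3² = 1 ✓
(64+3√455)^2 = 8191 + 384√455

64 3
8191 384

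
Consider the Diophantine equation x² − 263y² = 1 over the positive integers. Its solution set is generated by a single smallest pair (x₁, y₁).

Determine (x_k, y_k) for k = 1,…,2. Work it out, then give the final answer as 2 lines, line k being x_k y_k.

139128 8579
38713200767 2387158224

√263 → a₀=16, period (4,1,1,1,1,15,1,1,1,1,4,32); ℓ=12 even so k=11
a_0=16:  p_0=16·1+0=16,  q_0=16·0+1=1
a_1=4:  p_1=4·16+1=65,  q_1=4·1+0=4
a_2=1:  p_2=1·65+16=81,  q_2=1·4+1=5
a_3=1:  p_3=1·81+65=146,  q_3=1·5+4=9
a_4=1:  p_4=1·146+81=227,  q_4=1·9+5=14
a_5=1:  p_5=1·227+146=373,  q_5=1·14+9=23
…
a_7=1:  p_7=1·5822+373=6195,  q_7=1·359+23=382
a_8=1:  p_8=1·6195+5822=12017,  q_8=1·382+359=741
a_9=1:  p_9=1·12017+6195=18212,  q_9=1·741+382=1123
a_10=1:  p_10=1·18212+12017=30229,  q_10=1·1123+741=1864
a_11=4:  p_11=4·30229+18212=139128,  q_11=4·1864+1123=8579
fundamental: x₁=139128, y₁=8579  (since 19356600384 − 263·73599241 = 1)
(x_2, y_2) = (139128·139128 + 263·8579·8579, 139128·8579 + 8579·139128) = (38713200767, 2387158224)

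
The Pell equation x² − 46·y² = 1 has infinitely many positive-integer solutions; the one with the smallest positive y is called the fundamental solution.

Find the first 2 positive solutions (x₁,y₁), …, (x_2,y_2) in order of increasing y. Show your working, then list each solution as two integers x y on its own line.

d=46: √d = [6; 1,3,1,1,2,6,2,1,1,3,1,12] (ℓ=12, even), read p_11/q_11
k=0  a_k=6  p_k/q_k = 6/1
k=1  a_k=1  p_k/q_k = 7/1
k=2  a_k=3  p_k/q_k = 27/4
k=3  a_k=1  p_k/q_k = 34/5
k=4  a_k=1  p_k/q_k = 61/9
k=5  a_k=2  p_k/q_k = 156/23
k=6  a_k=6  p_k/q_k = 997/147
k=7  a_k=2  p_k/q_k = 2150/317
k=8  a_k=1  p_k/q_k = 3147/464
k=9  a_k=1  p_k/q_k = 5297/781
k=10  a_k=3  p_k/q_k = 19038/2807
k=11  a_k=1  p_k/q_k = 24335/3588
(x₁, y₁) = (24335, 3588);  24335² − 46·3588² = 1 ✓
n=2: (24335,3588)∘(24335,3588) = (24335·24335+46·3588·3588, 24335·3588+3588·24335) = (1184384449,174627960)

24335 3588
1184384449 174627960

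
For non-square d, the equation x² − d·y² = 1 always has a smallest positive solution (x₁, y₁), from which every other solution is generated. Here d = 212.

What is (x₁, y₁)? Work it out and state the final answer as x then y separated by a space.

66249 4550

√212 = [14; 1,1,3,1,1,…,1,1,28, …], period ℓ=14 (even) → k=13
a_0=14:  p_0=14·1+0=14,  q_0=14·0+1=1
…
a_3=3:  p_3=3·29+15=102,  q_3=3·2+1=7
a_4=1:  p_4=1·102+29=131,  q_4=1·7+2=9
…
a_8=1:  p_8=1·2417+364=2781,  q_8=1·166+25=191
…
a_10=1:  p_10=1·5198+2781=7979,  q_10=1·357+191=548
…
a_12=1:  p_12=1·29135+7979=37114,  q_12=1·2001+548=2549
a_13=1:  p_13=1·37114+29135=66249,  q_13=1·2549+2001=4550
fundamental: x₁=66249, y₁=4550  (since 4388930001 − 212·20702500 = 1)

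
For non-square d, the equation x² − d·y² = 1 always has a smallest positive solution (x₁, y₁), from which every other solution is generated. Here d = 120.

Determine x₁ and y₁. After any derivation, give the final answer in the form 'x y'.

[10; 1,20] for √120; ℓ=2 ⇒ convergent index 1
i=0: a=10 ⇒ p=10, q=1
i=1: a=1 ⇒ p=11, q=1
(x₁, y₁) = (11, 1);  11² − 120·1² = 1 ✓

11 1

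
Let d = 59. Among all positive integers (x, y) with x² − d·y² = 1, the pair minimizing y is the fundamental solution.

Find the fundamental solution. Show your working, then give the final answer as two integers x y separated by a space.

530 69

d=59: √d = [7; 1,2,7,2,1,14] (ℓ=6, even), read p_5/q_5
k=0  a_k=7  p_k/q_k = 7/1
…
k=2  a_k=2  p_k/q_k = 23/3
…
k=4  a_k=2  p_k/q_k = 361/47
k=5  a_k=1  p_k/q_k = 530/69
fundamental: x₁=530, y₁=69  (since 280900 − 59·4761 = 1)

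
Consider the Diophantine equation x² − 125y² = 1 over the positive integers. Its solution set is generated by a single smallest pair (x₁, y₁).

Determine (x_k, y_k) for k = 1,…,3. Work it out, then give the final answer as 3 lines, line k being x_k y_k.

[11; 5,1,1,5,22] for √125; ℓ=5 ⇒ convergent index 9
k=0  a_k=11  p_k/q_k = 11/1
k=1  a_k=5  p_k/q_k = 56/5
…
k=4  a_k=5  p_k/q_k = 682/61
…
k=6  a_k=5  p_k/q_k = 76317/6826
k=7  a_k=1  p_k/q_k = 91444/8179
k=8  a_k=1  p_k/q_k = 167761/15005
k=9  a_k=5  p_k/q_k = 930249/83204
fundamental: x₁=930249, y₁=83204  (since 865363202001 − 125·6922905616 = 1)
(930249+83204√125)^2 = 1730726404001 + 154800875592√125
(930249+83204√125)^3 = 3220013013190122249 + 288006719437081612√125

930249 83204
1730726404001 154800875592
3220013013190122249 288006719437081612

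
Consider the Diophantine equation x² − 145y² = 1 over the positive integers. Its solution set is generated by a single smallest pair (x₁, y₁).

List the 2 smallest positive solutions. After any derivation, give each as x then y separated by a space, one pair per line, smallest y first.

√145 = [12; 24, …], period ℓ=1 (odd) → k=1
step 0: (12, 1)  from 12·(1,0) + (0,1)
step 1: (289, 24)  from 24·(12,1) + (1,0)
fundamental: x₁=289, y₁=24  (since 83521 − 145·576 = 1)
k=2:  x_2 = 289·289+145·24·24 = 167041,  y_2 = 289·24+24·289 = 13872

289 24
167041 13872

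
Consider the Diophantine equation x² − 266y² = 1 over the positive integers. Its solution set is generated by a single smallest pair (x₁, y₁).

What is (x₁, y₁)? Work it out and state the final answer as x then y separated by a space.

d=266: √d = [16; 3,4,3,32] (ℓ=4, even), read p_3/q_3
step 0: (16, 1)  from 16·(1,0) + (0,1)
…
step 2: (212, 13)  from 4·(49,3) + (16,1)
step 3: (685, 42)  from 3·(212,13) + (49,3)
→ (685, 42).  Check: 685²=469225, 266·42²=469224, difference 1.

685 42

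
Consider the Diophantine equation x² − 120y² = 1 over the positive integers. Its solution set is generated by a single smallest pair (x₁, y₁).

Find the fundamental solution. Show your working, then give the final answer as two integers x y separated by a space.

11 1

√120 = [10; 1,20, …], period ℓ=2 (even) → k=1
a_0=10:  p_0=10·1+0=10,  q_0=10·0+1=1
a_1=1:  p_1=1·10+1=11,  q_1=1·1+0=1
fundamental: x₁=11, y₁=1  (since 121 − 120·1 = 1)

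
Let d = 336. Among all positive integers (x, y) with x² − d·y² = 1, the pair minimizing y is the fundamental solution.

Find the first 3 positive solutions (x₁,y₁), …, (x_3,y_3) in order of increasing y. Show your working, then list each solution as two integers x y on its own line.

55 3
6049 330
665335 36297

[18; 3,36] for √336; ℓ=2 ⇒ convergent index 1
i=0: a=18 ⇒ p=18, q=1
i=1: a=3 ⇒ p=55, q=3
(x₁, y₁) = (55, 3);  55² − 336·3² = 1 ✓
(x_2, y_2) = (55·55 + 336·3·3, 55·3 + 3·55) = (6049, 330)
(x_3, y_3) = (55·6049 + 336·3·330, 55·330 + 3·6049) = (665335, 36297)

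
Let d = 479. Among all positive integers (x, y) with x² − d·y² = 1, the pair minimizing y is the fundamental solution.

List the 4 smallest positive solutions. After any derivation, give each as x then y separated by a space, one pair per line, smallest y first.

2989440 136591
17873503027199 816661198080
106863529779256567680 4882719303976413809
638924220926583633867571201 29193192792157684333155840

d=479: √d = [21; 1,7,1,3,2,21,2,3,1,7,1,42] (ℓ=12, even), read p_11/q_11
k=0  a_k=21  p_k/q_k = 21/1
…
k=3  a_k=1  p_k/q_k = 197/9
…
k=10  a_k=7  p_k/q_k = 2648849/121029
k=11  a_k=1  p_k/q_k = 2989440/136591
→ (2989440, 136591).  Check: 2989440²=8936751513600, 479·136591²=8936751513599, difference 1.
(x_2, y_2) = (2989440·2989440 + 479·136591·136591, 2989440·136591 + 136591·2989440) = (17873503027199, 816661198080)
(x_3, y_3) = (2989440·17873503027199 + 479·136591·816661198080, 2989440·816661198080 + 136591·17873503027199) = (106863529779256567680, 4882719303976413809)
(x_4, y_4) = (2989440·106863529779256567680 + 479·136591·4882719303976413809, 2989440·4882719303976413809 + 136591·106863529779256567680) = (638924220926583633867571201, 29193192792157684333155840)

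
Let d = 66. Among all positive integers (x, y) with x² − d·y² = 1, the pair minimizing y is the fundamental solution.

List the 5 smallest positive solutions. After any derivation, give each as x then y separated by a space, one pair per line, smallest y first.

65 8
8449 1040
1098305 135192
142771201 17573920
18559157825 2284474408

[8; 8,16] for √66; ℓ=2 ⇒ convergent index 1
step 0: (8, 1)  from 8·(1,0) + (0,1)
step 1: (65, 8)  from 8·(8,1) + (1,0)
(x₁, y₁) = (65, 8);  65² − 66·8² = 1 ✓
n=2: (65,8)∘(65,8) = (65·65+66·8·8, 65·8+8·65) = (8449,1040)
n=3: (8449,1040)∘(65,8) = (65·8449+66·8·1040, 65·1040+8·8449) = (1098305,135192)
n=4: (1098305,135192)∘(65,8) = (65·1098305+66·8·135192, 65·135192+8·1098305) = (142771201,17573920)
n=5: (142771201,17573920)∘(65,8) = (65·142771201+66·8·17573920, 65·17573920+8·142771201) = (18559157825,2284474408)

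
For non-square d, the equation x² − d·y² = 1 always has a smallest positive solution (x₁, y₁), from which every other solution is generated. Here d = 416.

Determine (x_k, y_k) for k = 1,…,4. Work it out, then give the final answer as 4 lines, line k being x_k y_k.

5201 255
54100801 2652510
562756526801 27591408765
5853793337683201 287005831321020

√416 = [20; 2,1,1,9,1,1,2,40, …], period ℓ=8 (even) → k=7
a_0=20:  p_0=20·1+0=20,  q_0=20·0+1=1
a_1=2:  p_1=2·20+1=41,  q_1=2·1+0=2
a_2=1:  p_2=1·41+20=61,  q_2=1·2+1=3
…
a_4=9:  p_4=9·102+61=979,  q_4=9·5+3=48
a_5=1:  p_5=1·979+102=1081,  q_5=1·48+5=53
a_6=1:  p_6=1·1081+979=2060,  q_6=1·53+48=101
a_7=2:  p_7=2·2060+1081=5201,  q_7=2·101+53=255
fundamental: x₁=5201, y₁=255  (since 27050401 − 416·65025 = 1)
k=2:  x_2 = 5201·5201+416·255·255 = 54100801,  y_2 = 5201·255+255·5201 = 2652510
k=3:  x_3 = 5201·54100801+416·255·2652510 = 562756526801,  y_3 = 5201·2652510+255·54100801 = 27591408765
k=4:  x_4 = 5201·562756526801+416·255·27591408765 = 5853793337683201,  y_4 = 5201·27591408765+255·562756526801 = 287005831321020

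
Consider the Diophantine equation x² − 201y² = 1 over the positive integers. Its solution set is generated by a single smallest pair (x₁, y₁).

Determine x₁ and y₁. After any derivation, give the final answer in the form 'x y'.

d=201: √d = [14; 5,1,1,1,2,…,1,5,28] (ℓ=14, even), read p_13/q_13
a_0=14:  p_0=14·1+0=14,  q_0=14·0+1=1
…
a_2=1:  p_2=1·71+14=85,  q_2=1·5+1=6
a_3=1:  p_3=1·85+71=156,  q_3=1·6+5=11
a_4=1:  p_4=1·156+85=241,  q_4=1·11+6=17
a_5=2:  p_5=2·241+156=638,  q_5=2·17+11=45
…
a_7=8:  p_7=8·879+638=7670,  q_7=8·62+45=541
a_8=1:  p_8=1·7670+879=8549,  q_8=1·541+62=603
a_9=2:  p_9=2·8549+7670=24768,  q_9=2·603+541=1747
a_10=1:  p_10=1·24768+8549=33317,  q_10=1·1747+603=2350
a_11=1:  p_11=1·33317+24768=58085,  q_11=1·2350+1747=4097
a_12=1:  p_12=1·58085+33317=91402,  q_12=1·4097+2350=6447
a_13=5:  p_13=5·91402+58085=515095,  q_13=5·6447+4097=36332
→ (515095, 36332).  Check: 515095²=265322859025, 201·36332²=265322859024, difference 1.

515095 36332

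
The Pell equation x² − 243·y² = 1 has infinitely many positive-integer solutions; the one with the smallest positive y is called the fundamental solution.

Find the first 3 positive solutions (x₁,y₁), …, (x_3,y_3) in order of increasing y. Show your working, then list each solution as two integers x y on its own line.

70226 4505
9863382151 632736260
1385331749802026 88869073185015

d=243: √d = [15; 1,1,2,3,15,3,2,1,1,30] (ℓ=10, even), read p_9/q_9
step 0: (15, 1)  from 15·(1,0) + (0,1)
…
step 8: (41325, 2651)  from 1·(28901,1854) + (12424,797)
step 9: (70226, 4505)  from 1·(41325,2651) + (28901,1854)
fundamental: x₁=70226, y₁=4505  (since 4931691076 − 243·20295025 = 1)
(x_2, y_2) = (70226·70226 + 243·4505·4505, 70226·4505 + 4505·70226) = (9863382151, 632736260)
(x_3, y_3) = (70226·9863382151 + 243·4505·632736260, 70226·632736260 + 4505·9863382151) = (1385331749802026, 88869073185015)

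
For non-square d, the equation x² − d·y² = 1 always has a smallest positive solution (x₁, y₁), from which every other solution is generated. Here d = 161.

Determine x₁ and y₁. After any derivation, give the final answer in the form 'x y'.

11775 928

√161 = [12; 1,2,4,1,2,1,4,2,1,24, …], period ℓ=10 (even) → k=9
step 0: (12, 1)  from 12·(1,0) + (0,1)
…
step 3: (165, 13)  from 4·(38,3) + (13,1)
step 4: (203, 16)  from 1·(165,13) + (38,3)
step 5: (571, 45)  from 2·(203,16) + (165,13)
step 6: (774, 61)  from 1·(571,45) + (203,16)
…
step 8: (8108, 639)  from 2·(3667,289) + (774,61)
step 9: (11775, 928)  from 1·(8108,639) + (3667,289)
fundamental: x₁=11775, y₁=928  (since 138650625 − 161·861184 = 1)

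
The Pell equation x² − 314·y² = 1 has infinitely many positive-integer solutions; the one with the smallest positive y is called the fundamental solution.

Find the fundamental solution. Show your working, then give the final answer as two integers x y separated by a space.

392499 22150

√314 → a₀=17, period (1,2,1,1,2,1,34); ℓ=7 odd so k=13
a_0=17:  p_0=17·1+0=17,  q_0=17·0+1=1
…
a_2=2:  p_2=2·18+17=53,  q_2=2·1+1=3
a_3=1:  p_3=1·53+18=71,  q_3=1·3+1=4
…
a_5=2:  p_5=2·124+71=319,  q_5=2·7+4=18
a_6=1:  p_6=1·319+124=443,  q_6=1·18+7=25
a_7=34:  p_7=34·443+319=15381,  q_7=34·25+18=868
a_8=1:  p_8=1·15381+443=15824,  q_8=1·868+25=893
a_9=2:  p_9=2·15824+15381=47029,  q_9=2·893+868=2654
a_10=1:  p_10=1·47029+15824=62853,  q_10=1·2654+893=3547
…
a_12=2:  p_12=2·109882+62853=282617,  q_12=2·6201+3547=15949
a_13=1:  p_13=1·282617+109882=392499,  q_13=1·15949+6201=22150
(x₁, y₁) = (392499, 22150);  392499² − 314·22150² = 1 ✓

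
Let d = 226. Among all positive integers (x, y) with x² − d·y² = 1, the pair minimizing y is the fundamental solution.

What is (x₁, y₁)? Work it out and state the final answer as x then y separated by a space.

451 30

√226 = [15; 30, …], period ℓ=1 (odd) → k=1
a_0=15:  p_0=15·1+0=15,  q_0=15·0+1=1
a_1=30:  p_1=30·15+1=451,  q_1=30·1+0=30
(x₁, y₁) = (451, 30);  451² − 226·30² = 1 ✓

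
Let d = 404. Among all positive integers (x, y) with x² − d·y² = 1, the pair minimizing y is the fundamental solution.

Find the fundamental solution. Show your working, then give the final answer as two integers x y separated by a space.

201 10

√404 = [20; 10,40, …], period ℓ=2 (even) → k=1
i=0: a=20 ⇒ p=20, q=1
i=1: a=10 ⇒ p=201, q=10
fundamental: x₁=201, y₁=10  (since 40401 − 404·100 = 1)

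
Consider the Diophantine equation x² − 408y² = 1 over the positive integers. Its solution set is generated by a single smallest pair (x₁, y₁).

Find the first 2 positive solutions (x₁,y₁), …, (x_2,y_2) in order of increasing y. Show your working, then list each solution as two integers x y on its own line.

√408 = [20; 5,40, …], period ℓ=2 (even) → k=1
i=0: a=20 ⇒ p=20, q=1
i=1: a=5 ⇒ p=101, q=5
fundamental: x₁=101, y₁=5  (since 10201 − 408·25 = 1)
n=2: (101,5)∘(101,5) = (101·101+408·5·5, 101·5+5·101) = (20401,1010)

101 5
20401 1010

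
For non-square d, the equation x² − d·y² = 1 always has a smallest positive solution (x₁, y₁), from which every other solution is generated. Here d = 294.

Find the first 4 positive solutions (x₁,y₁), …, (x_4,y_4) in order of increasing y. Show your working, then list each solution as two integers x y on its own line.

4801 280
46099201 2688560
442644523201 25815552840
4250272665676801 247880935681120

√294 → a₀=17, period (6,1,4,1,6,34); ℓ=6 even so k=5
i=0: a=17 ⇒ p=17, q=1
i=1: a=6 ⇒ p=103, q=6
…
i=3: a=4 ⇒ p=583, q=34
i=4: a=1 ⇒ p=703, q=41
i=5: a=6 ⇒ p=4801, q=280
(x₁, y₁) = (4801, 280);  4801² − 294·280² = 1 ✓
(x_2, y_2) = (4801·4801 + 294·280·280, 4801·280 + 280·4801) = (46099201, 2688560)
(x_3, y_3) = (4801·46099201 + 294·280·2688560, 4801·2688560 + 280·46099201) = (442644523201, 25815552840)
(x_4, y_4) = (4801·442644523201 + 294·280·25815552840, 4801·25815552840 + 280·442644523201) = (4250272665676801, 247880935681120)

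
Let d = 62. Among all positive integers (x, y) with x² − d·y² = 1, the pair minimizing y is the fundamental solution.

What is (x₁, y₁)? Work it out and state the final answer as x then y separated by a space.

d=62: √d = [7; 1,6,1,14] (ℓ=4, even), read p_3/q_3
step 0: (7, 1)  from 7·(1,0) + (0,1)
step 1: (8, 1)  from 1·(7,1) + (1,0)
step 2: (55, 7)  from 6·(8,1) + (7,1)
step 3: (63, 8)  from 1·(55,7) + (8,1)
→ (63, 8).  Check: 63²=3969, 62·8²=3968, difference 1.

63 8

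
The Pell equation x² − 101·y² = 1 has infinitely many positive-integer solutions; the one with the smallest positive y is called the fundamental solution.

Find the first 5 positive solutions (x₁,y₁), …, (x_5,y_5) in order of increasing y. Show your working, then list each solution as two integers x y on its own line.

201 20
80801 8040
32481801 3232060
13057603201 1299280080
5249124005001 522307360100

√101 → a₀=10, period (20); ℓ=1 odd so k=1
i=0: a=10 ⇒ p=10, q=1
i=1: a=20 ⇒ p=201, q=20
(x₁, y₁) = (201, 20);  201² − 101·20² = 1 ✓
k=2:  x_2 = 201·201+101·20·20 = 80801,  y_2 = 201·20+20·201 = 8040
k=3:  x_3 = 201·80801+101·20·8040 = 32481801,  y_3 = 201·8040+20·80801 = 3232060
k=4:  x_4 = 201·32481801+101·20·3232060 = 13057603201,  y_4 = 201·3232060+20·32481801 = 1299280080
k=5:  x_5 = 201·13057603201+101·20·1299280080 = 5249124005001,  y_5 = 201·1299280080+20·13057603201 = 522307360100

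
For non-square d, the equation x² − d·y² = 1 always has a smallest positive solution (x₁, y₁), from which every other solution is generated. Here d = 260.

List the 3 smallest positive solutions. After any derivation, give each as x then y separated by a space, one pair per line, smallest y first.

129 8
33281 2064
8586369 532504

d=260: √d = [16; 8,32] (ℓ=2, even), read p_1/q_1
a_0=16:  p_0=16·1+0=16,  q_0=16·0+1=1
a_1=8:  p_1=8·16+1=129,  q_1=8·1+0=8
→ (129, 8).  Check: 129²=16641, 260·8²=16640, difference 1.
(129+8√260)^2 = 33281 + 2064√260
(129+8√260)^3 = 8586369 + 532504√260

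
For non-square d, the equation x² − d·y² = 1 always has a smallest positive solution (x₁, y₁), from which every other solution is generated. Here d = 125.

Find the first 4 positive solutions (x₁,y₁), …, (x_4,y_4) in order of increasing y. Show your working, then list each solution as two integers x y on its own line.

930249 83204
1730726404001 154800875592
3220013013190122249 288006719437081612
5990827771012465337616001 535835925499096664087184

√125 = [11; 5,1,1,5,22, …], period ℓ=5 (odd) → k=9
step 0: (11, 1)  from 11·(1,0) + (0,1)
step 1: (56, 5)  from 5·(11,1) + (1,0)
step 2: (67, 6)  from 1·(56,5) + (11,1)
step 3: (123, 11)  from 1·(67,6) + (56,5)
step 4: (682, 61)  from 5·(123,11) + (67,6)
step 5: (15127, 1353)  from 22·(682,61) + (123,11)
step 6: (76317, 6826)  from 5·(15127,1353) + (682,61)
step 7: (91444, 8179)  from 1·(76317,6826) + (15127,1353)
step 8: (167761, 15005)  from 1·(91444,8179) + (76317,6826)
step 9: (930249, 83204)  from 5·(167761,15005) + (91444,8179)
(x₁, y₁) = (930249, 83204);  930249² − 125·83204² = 1 ✓
n=2: (930249,83204)∘(930249,83204) = (930249·930249+125·83204·83204, 930249·83204+83204·930249) = (1730726404001,154800875592)
n=3: (1730726404001,154800875592)∘(930249,83204) = (930249·1730726404001+125·83204·154800875592, 930249·154800875592+83204·1730726404001) = (3220013013190122249,288006719437081612)
n=4: (3220013013190122249,288006719437081612)∘(930249,83204) = (930249·3220013013190122249+125·83204·288006719437081612, 930249·288006719437081612+83204·3220013013190122249) = (5990827771012465337616001,535835925499096664087184)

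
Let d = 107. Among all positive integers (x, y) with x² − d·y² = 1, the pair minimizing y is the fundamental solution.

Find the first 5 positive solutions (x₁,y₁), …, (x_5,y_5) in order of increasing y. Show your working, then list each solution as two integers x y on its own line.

√107 → a₀=10, period (2,1,9,1,2,20); ℓ=6 even so k=5
i=0: a=10 ⇒ p=10, q=1
i=1: a=2 ⇒ p=21, q=2
…
i=3: a=9 ⇒ p=300, q=29
i=4: a=1 ⇒ p=331, q=32
i=5: a=2 ⇒ p=962, q=93
fundamental: x₁=962, y₁=93  (since 925444 − 107·8649 = 1)
n=2: (962,93)∘(962,93) = (962·962+107·93·93, 962·93+93·962) = (1850887,178932)
n=3: (1850887,178932)∘(962,93) = (962·1850887+107·93·178932, 962·178932+93·1850887) = (3561105626,344265075)
n=4: (3561105626,344265075)∘(962,93) = (962·3561105626+107·93·344265075, 962·344265075+93·3561105626) = (6851565373537,662365825368)
n=5: (6851565373537,662365825368)∘(962,93) = (962·6851565373537+107·93·662365825368, 962·662365825368+93·6851565373537) = (13182408217579562,1274391503742957)

962 93
1850887 178932
3561105626 344265075
6851565373537 662365825368
13182408217579562 1274391503742957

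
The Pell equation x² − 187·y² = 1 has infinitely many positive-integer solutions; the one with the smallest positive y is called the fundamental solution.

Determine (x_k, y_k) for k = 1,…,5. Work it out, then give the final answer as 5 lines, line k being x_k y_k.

1682 123
5658247 413772
19034341226 1391928885
64031518226017 4682448355368
215402008277979962 15751754875529067

√187 = [13; 1,2,13,2,1,26, …], period ℓ=6 (even) → k=5
step 0: (13, 1)  from 13·(1,0) + (0,1)
step 1: (14, 1)  from 1·(13,1) + (1,0)
step 2: (41, 3)  from 2·(14,1) + (13,1)
…
step 4: (1135, 83)  from 2·(547,40) + (41,3)
step 5: (1682, 123)  from 1·(1135,83) + (547,40)
fundamental: x₁=1682, y₁=123  (since 2829124 − 187·15129 = 1)
(1682+123√187)^2 = 5658247 + 413772√187
(1682+123√187)^3 = 19034341226 + 1391928885√187
(1682+123√187)^4 = 64031518226017 + 4682448355368√187
(1682+123√187)^5 = 215402008277979962 + 15751754875529067√187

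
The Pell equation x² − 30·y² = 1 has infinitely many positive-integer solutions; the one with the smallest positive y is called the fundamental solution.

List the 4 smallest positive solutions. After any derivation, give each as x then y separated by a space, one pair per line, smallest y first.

11 2
241 44
5291 966
116161 21208

√30 = [5; 2,10, …], period ℓ=2 (even) → k=1
a_0=5:  p_0=5·1+0=5,  q_0=5·0+1=1
a_1=2:  p_1=2·5+1=11,  q_1=2·1+0=2
fundamental: x₁=11, y₁=2  (since 121 − 30·4 = 1)
(11+2√30)^2 = 241 + 44√30
(11+2√30)^3 = 5291 + 966√30
(11+2√30)^4 = 116161 + 21208√30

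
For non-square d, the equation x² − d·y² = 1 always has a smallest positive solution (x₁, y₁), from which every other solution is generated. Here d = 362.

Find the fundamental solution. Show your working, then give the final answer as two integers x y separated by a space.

723 38

d=362: √d = [19; 38] (ℓ=1, odd), read p_1/q_1
k=0  a_k=19  p_k/q_k = 19/1
k=1  a_k=38  p_k/q_k = 723/38
(x₁, y₁) = (723, 38);  723² − 362·38² = 1 ✓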